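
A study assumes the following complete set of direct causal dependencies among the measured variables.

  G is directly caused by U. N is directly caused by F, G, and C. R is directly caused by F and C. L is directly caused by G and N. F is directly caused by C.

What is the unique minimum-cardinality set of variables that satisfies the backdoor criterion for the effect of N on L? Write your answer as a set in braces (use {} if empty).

Variables eligible for adjustment (non-descendants of N, excluding N and L): {C, F, G, R, U}.
Backdoor paths from N to L:
  P1: N <- G -> L
The empty set is not sufficient: P1 (N <- G -> L) has no collider blocking it and no conditioned non-collider, so it is open.
Try {G}:
  P1: blocked at fork node G ∈ conditioning set.
{G} contains no descendant of N and blocks every backdoor path.
No other singleton works — e.g. {C} leaves P1 open — so {G} is the unique smallest valid adjustment set.

{G}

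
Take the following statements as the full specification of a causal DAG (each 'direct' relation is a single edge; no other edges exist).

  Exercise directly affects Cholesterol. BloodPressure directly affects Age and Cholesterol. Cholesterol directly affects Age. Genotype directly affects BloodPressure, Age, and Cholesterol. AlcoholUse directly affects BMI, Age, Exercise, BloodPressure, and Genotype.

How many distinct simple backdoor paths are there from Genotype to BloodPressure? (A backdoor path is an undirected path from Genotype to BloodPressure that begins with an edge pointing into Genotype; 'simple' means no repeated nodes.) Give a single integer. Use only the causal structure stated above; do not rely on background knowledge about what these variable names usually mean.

A backdoor path from Genotype to BloodPressure is any simple undirected path whose first edge points into Genotype (i.e. leaves Genotype via a parent).
Parents of Genotype: {AlcoholUse}.
Enumerating:
  P1: Genotype <- AlcoholUse -> Exercise -> Cholesterol <- BloodPressure
  P2: Genotype <- AlcoholUse -> Exercise -> Cholesterol -> Age <- BloodPressure
  P3: Genotype <- AlcoholUse -> BloodPressure
  P4: Genotype <- AlcoholUse -> Age <- BloodPressure
  P5: Genotype <- AlcoholUse -> Age <- Cholesterol <- BloodPressure
That exhausts the simple backdoor paths. Count: 5.

5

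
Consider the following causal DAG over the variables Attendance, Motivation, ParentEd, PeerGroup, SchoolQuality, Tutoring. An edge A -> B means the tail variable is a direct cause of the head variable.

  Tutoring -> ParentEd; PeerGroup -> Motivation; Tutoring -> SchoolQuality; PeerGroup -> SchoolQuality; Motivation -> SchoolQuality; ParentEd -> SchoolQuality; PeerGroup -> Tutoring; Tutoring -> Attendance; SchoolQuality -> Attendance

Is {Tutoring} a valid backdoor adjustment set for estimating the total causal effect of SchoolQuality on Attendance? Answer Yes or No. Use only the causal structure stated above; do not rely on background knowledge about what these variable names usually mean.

Backdoor paths from SchoolQuality to Attendance (paths whose first edge points into SchoolQuality):
  P1: SchoolQuality <- PeerGroup -> Tutoring -> Attendance
  P2: SchoolQuality <- Tutoring -> Attendance
  P3: SchoolQuality <- ParentEd <- Tutoring -> Attendance
  P4: SchoolQuality <- Motivation <- PeerGroup -> Tutoring -> Attendance
Condition 1 (no descendant of SchoolQuality in the set): holds — descendants of SchoolQuality are {Attendance}; none are in {Tutoring}.
Condition 2 (every backdoor path blocked by {Tutoring}):
  P1: blocked at chain node Tutoring ∈ conditioning set.
  P2: blocked at fork node Tutoring ∈ conditioning set.
  P3: blocked at fork node Tutoring ∈ conditioning set.
  P4: blocked at chain node Tutoring ∈ conditioning set.
{Tutoring} satisfies the backdoor criterion.

Yes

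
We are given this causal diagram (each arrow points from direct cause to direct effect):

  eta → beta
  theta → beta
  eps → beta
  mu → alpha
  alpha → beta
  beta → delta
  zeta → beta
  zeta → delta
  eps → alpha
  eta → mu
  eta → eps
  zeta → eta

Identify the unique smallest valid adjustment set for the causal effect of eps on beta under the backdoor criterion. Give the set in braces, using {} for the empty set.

{eta}

Variables eligible for adjustment (non-descendants of eps, excluding eps and beta): {eta, mu, theta, zeta}.
Backdoor paths from eps to beta:
  P1: eps <- eta <- zeta -> beta
  P2: eps <- eta <- zeta -> delta <- beta
  P3: eps <- eta -> mu -> alpha -> beta
  P4: eps <- eta -> beta
The empty set is not sufficient: P1 (eps <- eta <- zeta -> beta) has no collider blocking it and no conditioned non-collider, so it is open.
Try {eta}:
  P1: blocked at chain node eta ∈ conditioning set.
  P2: blocked at chain node eta ∈ conditioning set.
  P3: blocked at fork node eta ∈ conditioning set.
  P4: blocked at fork node eta ∈ conditioning set.
{eta} contains no descendant of eps and blocks every backdoor path.
No other singleton works — e.g. {zeta} leaves P3 open — so {eta} is the unique smallest valid adjustment set.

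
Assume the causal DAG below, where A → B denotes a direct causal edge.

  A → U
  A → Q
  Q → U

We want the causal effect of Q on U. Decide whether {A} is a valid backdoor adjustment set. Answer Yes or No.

Yes

Backdoor paths from Q to U (paths whose first edge points into Q):
  P1: Q <- A -> U
Condition 1 (no descendant of Q in the set): holds — descendants of Q are {U}; none are in {A}.
Condition 2 (every backdoor path blocked by {A}):
  P1: blocked at fork node A ∈ conditioning set.
{A} satisfies the backdoor criterion.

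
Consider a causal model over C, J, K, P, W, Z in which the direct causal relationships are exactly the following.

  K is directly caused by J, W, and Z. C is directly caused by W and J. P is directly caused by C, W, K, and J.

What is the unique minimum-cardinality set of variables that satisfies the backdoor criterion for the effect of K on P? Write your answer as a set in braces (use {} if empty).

{J, W}

Variables eligible for adjustment (non-descendants of K, excluding K and P): {C, J, W, Z}.
Backdoor paths from K to P:
  P1: K <- J -> C <- W -> P
  P2: K <- J -> C -> P
  P3: K <- J -> P
  P4: K <- W -> C <- J -> P
  P5: K <- W -> C -> P
  P6: K <- W -> P
The empty set is not sufficient: P2 (K <- J -> C -> P) has no collider blocking it and no conditioned non-collider, so it is open.
Try {J, W}:
  P1: blocked at fork node J ∈ conditioning set.
  P2: blocked at fork node J ∈ conditioning set.
  P3: blocked at fork node J ∈ conditioning set.
  P4: blocked at fork node W ∈ conditioning set.
  P5: blocked at fork node W ∈ conditioning set.
  P6: blocked at fork node W ∈ conditioning set.
{J, W} contains no descendant of K and blocks every backdoor path.
Every element of {J, W} is needed (dropping J leaves P2 open; dropping W leaves P5 open), so no proper subset is valid.
Among all size-2 subsets of the eligible variables, only {J, W} blocks every backdoor path, so it is the unique smallest valid adjustment set.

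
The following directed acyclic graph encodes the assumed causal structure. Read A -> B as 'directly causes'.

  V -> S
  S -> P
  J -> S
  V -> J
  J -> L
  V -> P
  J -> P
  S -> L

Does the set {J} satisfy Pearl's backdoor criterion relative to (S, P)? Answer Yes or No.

No

Backdoor paths from S to P (paths whose first edge points into S):
  P1: S <- V -> J -> P
  P2: S <- V -> P
  P3: S <- J <- V -> P
  P4: S <- J -> P
Condition 1 (no descendant of S in the set): holds — descendants of S are {L, P}; none are in {J}.
Condition 2 (every backdoor path blocked by {J}):
  P1: blocked at chain node J ∈ conditioning set.
  P2: open — no interior node is in the conditioning set.
  P3: blocked at chain node J ∈ conditioning set.
  P4: blocked at fork node J ∈ conditioning set.
{J} does not satisfy the backdoor criterion.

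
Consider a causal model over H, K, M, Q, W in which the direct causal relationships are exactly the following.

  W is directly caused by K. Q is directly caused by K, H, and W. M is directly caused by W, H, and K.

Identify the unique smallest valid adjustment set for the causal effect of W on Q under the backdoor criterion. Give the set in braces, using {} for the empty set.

{K}

Variables eligible for adjustment (non-descendants of W, excluding W and Q): {H, K}.
Backdoor paths from W to Q:
  P1: W <- K -> M <- H -> Q
  P2: W <- K -> Q
The empty set is not sufficient: P2 (W <- K -> Q) has no collider blocking it and no conditioned non-collider, so it is open.
Try {K}:
  P1: blocked at fork node K ∈ conditioning set.
  P2: blocked at fork node K ∈ conditioning set.
{K} contains no descendant of W and blocks every backdoor path.
No other singleton works — e.g. {H} leaves P2 open — so {K} is the unique smallest valid adjustment set.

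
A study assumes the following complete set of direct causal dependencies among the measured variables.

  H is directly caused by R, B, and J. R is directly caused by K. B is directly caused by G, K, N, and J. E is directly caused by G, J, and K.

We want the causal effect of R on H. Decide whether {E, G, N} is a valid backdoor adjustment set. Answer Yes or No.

No

Backdoor paths from R to H (paths whose first edge points into R):
  P1: R <- K -> B <- J -> H
  P2: R <- K -> B <- G -> E <- J -> H
  P3: R <- K -> B -> H
  P4: R <- K -> E <- J -> B -> H
  P5: R <- K -> E <- J -> H
  P6: R <- K -> E <- G -> B <- J -> H
  P7: R <- K -> E <- G -> B -> H
Condition 1 (no descendant of R in the set): holds — descendants of R are {H}; none are in {E, G, N}.
Condition 2 (every backdoor path blocked by {E, G, N}):
  P1: blocked at collider B (neither it nor any descendant is in the conditioning set).
  P2: blocked at collider B (neither it nor any descendant is in the conditioning set).
  P3: open — no interior node is in the conditioning set.
  P4: open — collider(s) E are conditioned on (or have a conditioned descendant) and no non-collider on the path is in the set.
  P5: open — collider(s) E are conditioned on (or have a conditioned descendant) and no non-collider on the path is in the set.
  P6: blocked at fork node G ∈ conditioning set.
  P7: blocked at fork node G ∈ conditioning set.
{E, G, N} does not satisfy the backdoor criterion.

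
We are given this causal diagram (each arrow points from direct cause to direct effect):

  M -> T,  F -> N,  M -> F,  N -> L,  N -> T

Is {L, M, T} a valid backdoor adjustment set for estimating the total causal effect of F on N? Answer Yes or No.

No

Backdoor paths from F to N (paths whose first edge points into F):
  P1: F <- M -> T <- N
Condition 1 (no descendant of F in the set): FAILS — L and T are descendants of F.
Condition 2 (every backdoor path blocked by {L, M, T}):
  P1: blocked at fork node M ∈ conditioning set.
{L, M, T} does not satisfy the backdoor criterion.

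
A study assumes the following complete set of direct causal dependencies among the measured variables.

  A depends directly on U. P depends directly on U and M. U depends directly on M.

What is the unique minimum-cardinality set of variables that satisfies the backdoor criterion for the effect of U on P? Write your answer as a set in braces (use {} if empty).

Variables eligible for adjustment (non-descendants of U, excluding U and P): {M}.
Backdoor paths from U to P:
  P1: U <- M -> P
The empty set is not sufficient: P1 (U <- M -> P) has no collider blocking it and no conditioned non-collider, so it is open.
Try {M}:
  P1: blocked at fork node M ∈ conditioning set.
{M} contains no descendant of U and blocks every backdoor path.
{M} is the unique smallest valid adjustment set.

{M}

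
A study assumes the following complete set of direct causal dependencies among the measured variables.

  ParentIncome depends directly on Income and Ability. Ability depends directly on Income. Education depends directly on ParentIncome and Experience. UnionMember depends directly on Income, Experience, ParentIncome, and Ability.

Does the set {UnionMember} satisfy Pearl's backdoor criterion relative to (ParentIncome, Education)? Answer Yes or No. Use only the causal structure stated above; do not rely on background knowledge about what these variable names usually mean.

Backdoor paths from ParentIncome to Education (paths whose first edge points into ParentIncome):
  P1: ParentIncome <- Income -> Ability -> UnionMember <- Experience -> Education
  P2: ParentIncome <- Income -> UnionMember <- Experience -> Education
  P3: ParentIncome <- Ability <- Income -> UnionMember <- Experience -> Education
  P4: ParentIncome <- Ability -> UnionMember <- Experience -> Education
Condition 1 (no descendant of ParentIncome in the set): FAILS — UnionMember is a descendant of ParentIncome.
Condition 2 (every backdoor path blocked by {UnionMember}):
  P1: open — collider(s) UnionMember are conditioned on (or have a conditioned descendant) and no non-collider on the path is in the set.
  P2: open — collider(s) UnionMember are conditioned on (or have a conditioned descendant) and no non-collider on the path is in the set.
  P3: open — collider(s) UnionMember are conditioned on (or have a conditioned descendant) and no non-collider on the path is in the set.
  P4: open — collider(s) UnionMember are conditioned on (or have a conditioned descendant) and no non-collider on the path is in the set.
{UnionMember} does not satisfy the backdoor criterion.

No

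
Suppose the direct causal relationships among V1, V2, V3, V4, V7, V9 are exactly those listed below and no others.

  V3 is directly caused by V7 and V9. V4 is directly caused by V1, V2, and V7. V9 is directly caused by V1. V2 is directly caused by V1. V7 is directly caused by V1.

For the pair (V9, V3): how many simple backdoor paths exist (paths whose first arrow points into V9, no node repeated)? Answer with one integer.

3

A backdoor path from V9 to V3 is any simple undirected path whose first edge points into V9 (i.e. leaves V9 via a parent).
Parents of V9: {V1}.
Enumerating:
  P1: V9 <- V1 -> V7 -> V3
  P2: V9 <- V1 -> V2 -> V4 <- V7 -> V3
  P3: V9 <- V1 -> V4 <- V7 -> V3
That exhausts the simple backdoor paths. Count: 3.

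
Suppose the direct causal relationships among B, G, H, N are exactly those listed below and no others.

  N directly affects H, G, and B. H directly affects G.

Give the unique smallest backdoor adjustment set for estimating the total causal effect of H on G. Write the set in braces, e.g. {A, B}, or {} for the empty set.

Variables eligible for adjustment (non-descendants of H, excluding H and G): {B, N}.
Backdoor paths from H to G:
  P1: H <- N -> G
The empty set is not sufficient: P1 (H <- N -> G) has no collider blocking it and no conditioned non-collider, so it is open.
Try {N}:
  P1: blocked at fork node N ∈ conditioning set.
{N} contains no descendant of H and blocks every backdoor path.
No other singleton works — e.g. {B} leaves P1 open — so {N} is the unique smallest valid adjustment set.

{N}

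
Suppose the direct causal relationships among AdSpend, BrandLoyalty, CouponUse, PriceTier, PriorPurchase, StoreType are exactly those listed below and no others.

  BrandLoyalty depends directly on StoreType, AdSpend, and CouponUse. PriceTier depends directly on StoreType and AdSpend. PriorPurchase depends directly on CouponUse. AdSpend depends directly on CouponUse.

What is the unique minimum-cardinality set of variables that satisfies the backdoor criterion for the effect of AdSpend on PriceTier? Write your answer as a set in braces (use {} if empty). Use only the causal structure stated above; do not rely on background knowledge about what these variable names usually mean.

{}

Variables eligible for adjustment (non-descendants of AdSpend, excluding AdSpend and PriceTier): {CouponUse, PriorPurchase, StoreType}.
Backdoor paths from AdSpend to PriceTier:
  P1: AdSpend <- CouponUse -> BrandLoyalty <- StoreType -> PriceTier
Each backdoor path contains an unconditioned collider, so every path is already blocked with the empty conditioning set:
  P1: blocked at collider BrandLoyalty (neither it nor any descendant is in the conditioning set).
The empty set is therefore the unique smallest valid set.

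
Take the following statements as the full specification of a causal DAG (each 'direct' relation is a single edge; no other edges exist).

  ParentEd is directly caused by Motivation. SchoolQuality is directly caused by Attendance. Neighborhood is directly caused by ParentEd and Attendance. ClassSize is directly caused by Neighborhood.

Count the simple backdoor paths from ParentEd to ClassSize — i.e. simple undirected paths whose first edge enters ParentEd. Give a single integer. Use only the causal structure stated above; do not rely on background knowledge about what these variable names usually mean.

0

A backdoor path from ParentEd to ClassSize is any simple undirected path whose first edge points into ParentEd (i.e. leaves ParentEd via a parent).
Parents of ParentEd: {Motivation}.
No simple path from any parent of ParentEd reaches ClassSize without revisiting ParentEd, so there are no backdoor paths.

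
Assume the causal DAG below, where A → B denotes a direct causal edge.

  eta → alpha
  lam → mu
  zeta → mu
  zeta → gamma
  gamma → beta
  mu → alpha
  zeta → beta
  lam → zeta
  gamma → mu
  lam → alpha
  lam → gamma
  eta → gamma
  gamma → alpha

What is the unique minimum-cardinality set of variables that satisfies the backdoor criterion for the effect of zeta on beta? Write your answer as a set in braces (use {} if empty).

Variables eligible for adjustment (non-descendants of zeta, excluding zeta and beta): {eta, lam}.
Backdoor paths from zeta to beta:
  P1: zeta <- lam -> gamma -> beta
  P2: zeta <- lam -> mu <- gamma -> beta
  P3: zeta <- lam -> mu -> alpha <- eta -> gamma -> beta
  P4: zeta <- lam -> mu -> alpha <- gamma -> beta
  P5: zeta <- lam -> alpha <- eta -> gamma -> beta
  P6: zeta <- lam -> alpha <- gamma -> beta
  P7: zeta <- lam -> alpha <- mu <- gamma -> beta
The empty set is not sufficient: P1 (zeta <- lam -> gamma -> beta) has no collider blocking it and no conditioned non-collider, so it is open.
Try {lam}:
  P1: blocked at fork node lam ∈ conditioning set.
  P2: blocked at fork node lam ∈ conditioning set.
  P3: blocked at fork node lam ∈ conditioning set.
  P4: blocked at fork node lam ∈ conditioning set.
  P5: blocked at fork node lam ∈ conditioning set.
  P6: blocked at fork node lam ∈ conditioning set.
  P7: blocked at fork node lam ∈ conditioning set.
{lam} contains no descendant of zeta and blocks every backdoor path.
No other singleton works — e.g. {eta} leaves P1 open — so {lam} is the unique smallest valid adjustment set.

{lam}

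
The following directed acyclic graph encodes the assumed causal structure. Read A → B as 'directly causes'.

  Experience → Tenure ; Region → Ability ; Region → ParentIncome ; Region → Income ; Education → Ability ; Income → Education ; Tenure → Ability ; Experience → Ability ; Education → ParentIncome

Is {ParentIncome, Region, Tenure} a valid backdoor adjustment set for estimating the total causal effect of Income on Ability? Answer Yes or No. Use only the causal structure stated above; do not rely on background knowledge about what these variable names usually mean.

No

Backdoor paths from Income to Ability (paths whose first edge points into Income):
  P1: Income <- Region -> ParentIncome <- Education -> Ability
  P2: Income <- Region -> Ability
Condition 1 (no descendant of Income in the set): FAILS — ParentIncome is a descendant of Income.
Condition 2 (every backdoor path blocked by {ParentIncome, Region, Tenure}):
  P1: blocked at fork node Region ∈ conditioning set.
  P2: blocked at fork node Region ∈ conditioning set.
{ParentIncome, Region, Tenure} does not satisfy the backdoor criterion.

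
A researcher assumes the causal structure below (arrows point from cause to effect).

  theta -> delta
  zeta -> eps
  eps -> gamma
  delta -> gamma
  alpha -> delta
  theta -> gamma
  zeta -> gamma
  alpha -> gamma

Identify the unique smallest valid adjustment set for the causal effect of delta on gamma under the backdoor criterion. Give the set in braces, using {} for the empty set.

Variables eligible for adjustment (non-descendants of delta, excluding delta and gamma): {alpha, eps, theta, zeta}.
Backdoor paths from delta to gamma:
  P1: delta <- theta -> gamma
  P2: delta <- alpha -> gamma
The empty set is not sufficient: P1 (delta <- theta -> gamma) has no collider blocking it and no conditioned non-collider, so it is open.
Try {alpha, theta}:
  P1: blocked at fork node theta ∈ conditioning set.
  P2: blocked at fork node alpha ∈ conditioning set.
{alpha, theta} contains no descendant of delta and blocks every backdoor path.
Every element of {alpha, theta} is needed (dropping alpha leaves P2 open; dropping theta leaves P1 open), so no proper subset is valid.
Among all size-2 subsets of the eligible variables, only {alpha, theta} blocks every backdoor path, so it is the unique smallest valid adjustment set.

{alpha, theta}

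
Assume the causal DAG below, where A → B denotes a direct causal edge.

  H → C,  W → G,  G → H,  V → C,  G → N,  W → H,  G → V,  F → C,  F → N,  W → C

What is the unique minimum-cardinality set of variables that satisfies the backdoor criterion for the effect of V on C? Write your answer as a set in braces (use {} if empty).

Variables eligible for adjustment (non-descendants of V, excluding V and C): {F, G, H, N, W}.
Backdoor paths from V to C:
  P1: V <- G <- W -> H -> C
  P2: V <- G <- W -> C
  P3: V <- G -> H <- W -> C
  P4: V <- G -> H -> C
  P5: V <- G -> N <- F -> C
The empty set is not sufficient: P1 (V <- G <- W -> H -> C) has no collider blocking it and no conditioned non-collider, so it is open.
Try {G}:
  P1: blocked at chain node G ∈ conditioning set.
  P2: blocked at chain node G ∈ conditioning set.
  P3: blocked at fork node G ∈ conditioning set.
  P4: blocked at fork node G ∈ conditioning set.
  P5: blocked at fork node G ∈ conditioning set.
{G} contains no descendant of V and blocks every backdoor path.
No other singleton works — e.g. {F} leaves P1 open — so {G} is the unique smallest valid adjustment set.

{G}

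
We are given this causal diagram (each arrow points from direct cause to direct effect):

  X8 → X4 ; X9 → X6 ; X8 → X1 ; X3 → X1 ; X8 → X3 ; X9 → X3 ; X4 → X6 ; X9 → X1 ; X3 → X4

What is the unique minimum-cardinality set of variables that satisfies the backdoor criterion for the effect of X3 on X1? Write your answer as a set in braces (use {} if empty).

{X8, X9}

Variables eligible for adjustment (non-descendants of X3, excluding X3 and X1): {X8, X9}.
Backdoor paths from X3 to X1:
  P1: X3 <- X9 -> X1
  P2: X3 <- X9 -> X6 <- X4 <- X8 -> X1
  P3: X3 <- X8 -> X1
  P4: X3 <- X8 -> X4 -> X6 <- X9 -> X1
The empty set is not sufficient: P1 (X3 <- X9 -> X1) has no collider blocking it and no conditioned non-collider, so it is open.
Try {X8, X9}:
  P1: blocked at fork node X9 ∈ conditioning set.
  P2: blocked at fork node X9 ∈ conditioning set.
  P3: blocked at fork node X8 ∈ conditioning set.
  P4: blocked at fork node X8 ∈ conditioning set.
{X8, X9} contains no descendant of X3 and blocks every backdoor path.
Every element of {X8, X9} is needed (dropping X8 leaves P3 open; dropping X9 leaves P1 open), so no proper subset is valid.
Among all size-2 subsets of the eligible variables, only {X8, X9} blocks every backdoor path, so it is the unique smallest valid adjustment set.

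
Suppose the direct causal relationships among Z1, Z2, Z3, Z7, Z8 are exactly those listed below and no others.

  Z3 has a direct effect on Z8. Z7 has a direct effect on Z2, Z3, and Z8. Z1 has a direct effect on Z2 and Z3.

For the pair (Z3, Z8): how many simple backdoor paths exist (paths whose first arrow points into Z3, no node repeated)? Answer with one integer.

2

A backdoor path from Z3 to Z8 is any simple undirected path whose first edge points into Z3 (i.e. leaves Z3 via a parent).
Parents of Z3: {Z1, Z7}.
Enumerating:
  P1: Z3 <- Z7 -> Z8
  P2: Z3 <- Z1 -> Z2 <- Z7 -> Z8
That exhausts the simple backdoor paths. Count: 2.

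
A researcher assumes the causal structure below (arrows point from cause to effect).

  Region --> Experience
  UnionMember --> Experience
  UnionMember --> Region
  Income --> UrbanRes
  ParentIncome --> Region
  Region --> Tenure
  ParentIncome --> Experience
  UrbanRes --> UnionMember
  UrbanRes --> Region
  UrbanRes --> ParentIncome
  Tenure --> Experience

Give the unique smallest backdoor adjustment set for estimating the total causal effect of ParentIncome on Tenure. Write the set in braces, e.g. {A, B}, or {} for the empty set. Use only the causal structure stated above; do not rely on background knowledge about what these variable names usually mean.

{UrbanRes}

Variables eligible for adjustment (non-descendants of ParentIncome, excluding ParentIncome and Tenure): {Income, UnionMember, UrbanRes}.
Backdoor paths from ParentIncome to Tenure:
  P1: ParentIncome <- UrbanRes -> UnionMember -> Region -> Tenure
  P2: ParentIncome <- UrbanRes -> UnionMember -> Region -> Experience <- Tenure
  P3: ParentIncome <- UrbanRes -> UnionMember -> Experience <- Region -> Tenure
  P4: ParentIncome <- UrbanRes -> UnionMember -> Experience <- Tenure
  P5: ParentIncome <- UrbanRes -> Region <- UnionMember -> Experience <- Tenure
  P6: ParentIncome <- UrbanRes -> Region -> Tenure
  P7: ParentIncome <- UrbanRes -> Region -> Experience <- Tenure
The empty set is not sufficient: P1 (ParentIncome <- UrbanRes -> UnionMember -> Region -> Tenure) has no collider blocking it and no conditioned non-collider, so it is open.
Try {UrbanRes}:
  P1: blocked at fork node UrbanRes ∈ conditioning set.
  P2: blocked at fork node UrbanRes ∈ conditioning set.
  P3: blocked at fork node UrbanRes ∈ conditioning set.
  P4: blocked at fork node UrbanRes ∈ conditioning set.
  P5: blocked at fork node UrbanRes ∈ conditioning set.
  P6: blocked at fork node UrbanRes ∈ conditioning set.
  P7: blocked at fork node UrbanRes ∈ conditioning set.
{UrbanRes} contains no descendant of ParentIncome and blocks every backdoor path.
No other singleton works — e.g. {Income} leaves P1 open — so {UrbanRes} is the unique smallest valid adjustment set.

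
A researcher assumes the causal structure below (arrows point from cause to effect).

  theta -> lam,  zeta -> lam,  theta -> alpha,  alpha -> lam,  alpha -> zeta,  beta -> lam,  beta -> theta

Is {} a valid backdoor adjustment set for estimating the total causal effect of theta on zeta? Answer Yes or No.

Yes

Backdoor paths from theta to zeta (paths whose first edge points into theta):
  P1: theta <- beta -> lam <- alpha -> zeta
  P2: theta <- beta -> lam <- zeta
Condition 1 (no descendant of theta in the set): holds — descendants of theta are {alpha, lam, zeta}; none are in {}.
Condition 2 (every backdoor path blocked by {}):
  P1: blocked at collider lam (neither it nor any descendant is in the conditioning set).
  P2: blocked at collider lam (neither it nor any descendant is in the conditioning set).
{} satisfies the backdoor criterion.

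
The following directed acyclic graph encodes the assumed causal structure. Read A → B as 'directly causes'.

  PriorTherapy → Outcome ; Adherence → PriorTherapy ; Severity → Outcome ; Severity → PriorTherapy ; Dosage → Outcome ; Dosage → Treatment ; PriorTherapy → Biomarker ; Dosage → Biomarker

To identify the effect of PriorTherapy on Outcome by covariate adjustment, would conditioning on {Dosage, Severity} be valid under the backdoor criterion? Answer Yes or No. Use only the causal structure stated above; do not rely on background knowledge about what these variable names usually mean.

Yes

Backdoor paths from PriorTherapy to Outcome (paths whose first edge points into PriorTherapy):
  P1: PriorTherapy <- Severity -> Outcome
Condition 1 (no descendant of PriorTherapy in the set): holds — descendants of PriorTherapy are {Biomarker, Outcome}; none are in {Dosage, Severity}.
Condition 2 (every backdoor path blocked by {Dosage, Severity}):
  P1: blocked at fork node Severity ∈ conditioning set.
{Dosage, Severity} satisfies the backdoor criterion.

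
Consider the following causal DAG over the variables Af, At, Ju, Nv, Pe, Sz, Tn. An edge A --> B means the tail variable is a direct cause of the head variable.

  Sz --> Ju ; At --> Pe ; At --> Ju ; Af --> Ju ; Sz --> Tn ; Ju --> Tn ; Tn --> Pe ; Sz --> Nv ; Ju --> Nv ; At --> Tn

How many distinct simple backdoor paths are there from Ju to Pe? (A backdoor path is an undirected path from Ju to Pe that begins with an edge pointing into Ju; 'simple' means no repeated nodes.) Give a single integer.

4

A backdoor path from Ju to Pe is any simple undirected path whose first edge points into Ju (i.e. leaves Ju via a parent).
Parents of Ju: {Af, At, Sz}.
Enumerating:
  P1: Ju <- Sz -> Tn <- At -> Pe
  P2: Ju <- Sz -> Tn -> Pe
  P3: Ju <- At -> Tn -> Pe
  P4: Ju <- At -> Pe
That exhausts the simple backdoor paths. Count: 4.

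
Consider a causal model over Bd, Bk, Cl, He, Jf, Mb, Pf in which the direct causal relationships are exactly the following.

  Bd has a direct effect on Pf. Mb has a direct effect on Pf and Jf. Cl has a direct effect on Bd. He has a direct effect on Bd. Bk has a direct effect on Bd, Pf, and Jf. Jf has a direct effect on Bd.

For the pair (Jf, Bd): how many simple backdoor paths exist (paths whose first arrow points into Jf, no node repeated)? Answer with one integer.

4

A backdoor path from Jf to Bd is any simple undirected path whose first edge points into Jf (i.e. leaves Jf via a parent).
Parents of Jf: {Bk, Mb}.
Enumerating:
  P1: Jf <- Bk -> Bd
  P2: Jf <- Bk -> Pf <- Bd
  P3: Jf <- Mb -> Pf <- Bk -> Bd
  P4: Jf <- Mb -> Pf <- Bd
That exhausts the simple backdoor paths. Count: 4.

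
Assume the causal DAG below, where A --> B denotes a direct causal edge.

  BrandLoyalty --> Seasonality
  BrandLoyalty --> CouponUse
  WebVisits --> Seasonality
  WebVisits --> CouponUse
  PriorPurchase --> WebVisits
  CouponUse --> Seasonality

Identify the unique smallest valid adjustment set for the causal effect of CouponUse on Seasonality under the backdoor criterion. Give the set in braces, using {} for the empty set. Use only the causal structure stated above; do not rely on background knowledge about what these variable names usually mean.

Variables eligible for adjustment (non-descendants of CouponUse, excluding CouponUse and Seasonality): {BrandLoyalty, PriorPurchase, WebVisits}.
Backdoor paths from CouponUse to Seasonality:
  P1: CouponUse <- BrandLoyalty -> Seasonality
  P2: CouponUse <- WebVisits -> Seasonality
The empty set is not sufficient: P1 (CouponUse <- BrandLoyalty -> Seasonality) has no collider blocking it and no conditioned non-collider, so it is open.
Try {BrandLoyalty, WebVisits}:
  P1: blocked at fork node BrandLoyalty ∈ conditioning set.
  P2: blocked at fork node WebVisits ∈ conditioning set.
{BrandLoyalty, WebVisits} contains no descendant of CouponUse and blocks every backdoor path.
Every element of {BrandLoyalty, WebVisits} is needed (dropping BrandLoyalty leaves P1 open; dropping WebVisits leaves P2 open), so no proper subset is valid.
Among all size-2 subsets of the eligible variables, only {BrandLoyalty, WebVisits} blocks every backdoor path, so it is the unique smallest valid adjustment set.

{BrandLoyalty, WebVisits}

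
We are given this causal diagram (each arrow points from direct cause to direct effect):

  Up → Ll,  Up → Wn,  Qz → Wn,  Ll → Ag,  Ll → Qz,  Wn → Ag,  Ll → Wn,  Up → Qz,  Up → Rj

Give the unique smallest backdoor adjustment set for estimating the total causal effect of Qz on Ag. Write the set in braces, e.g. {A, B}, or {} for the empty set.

{Ll, Up}

Variables eligible for adjustment (non-descendants of Qz, excluding Qz and Ag): {Ll, Rj, Up}.
Backdoor paths from Qz to Ag:
  P1: Qz <- Up -> Ll -> Wn -> Ag
  P2: Qz <- Up -> Ll -> Ag
  P3: Qz <- Up -> Wn <- Ll -> Ag
  P4: Qz <- Up -> Wn -> Ag
  P5: Qz <- Ll <- Up -> Wn -> Ag
  P6: Qz <- Ll -> Wn -> Ag
  P7: Qz <- Ll -> Ag
The empty set is not sufficient: P1 (Qz <- Up -> Ll -> Wn -> Ag) has no collider blocking it and no conditioned non-collider, so it is open.
Try {Ll, Up}:
  P1: blocked at fork node Up ∈ conditioning set.
  P2: blocked at fork node Up ∈ conditioning set.
  P3: blocked at fork node Up ∈ conditioning set.
  P4: blocked at fork node Up ∈ conditioning set.
  P5: blocked at chain node Ll ∈ conditioning set.
  P6: blocked at fork node Ll ∈ conditioning set.
  P7: blocked at fork node Ll ∈ conditioning set.
{Ll, Up} contains no descendant of Qz and blocks every backdoor path.
Every element of {Ll, Up} is needed (dropping Ll leaves P6 open; dropping Up leaves P4 open), so no proper subset is valid.
Among all size-2 subsets of the eligible variables, only {Ll, Up} blocks every backdoor path, so it is the unique smallest valid adjustment set.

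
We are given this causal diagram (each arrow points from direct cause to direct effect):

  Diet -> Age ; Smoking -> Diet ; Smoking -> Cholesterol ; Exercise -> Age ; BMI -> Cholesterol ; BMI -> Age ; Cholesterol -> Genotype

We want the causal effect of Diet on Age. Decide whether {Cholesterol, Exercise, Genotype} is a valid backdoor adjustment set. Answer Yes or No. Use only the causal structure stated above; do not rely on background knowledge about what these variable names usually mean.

Backdoor paths from Diet to Age (paths whose first edge points into Diet):
  P1: Diet <- Smoking -> Cholesterol <- BMI -> Age
Condition 1 (no descendant of Diet in the set): holds — descendants of Diet are {Age}; none are in {Cholesterol, Exercise, Genotype}.
Condition 2 (every backdoor path blocked by {Cholesterol, Exercise, Genotype}):
  P1: open — collider(s) Cholesterol are conditioned on (or have a conditioned descendant) and no non-collider on the path is in the set.
{Cholesterol, Exercise, Genotype} does not satisfy the backdoor criterion.

No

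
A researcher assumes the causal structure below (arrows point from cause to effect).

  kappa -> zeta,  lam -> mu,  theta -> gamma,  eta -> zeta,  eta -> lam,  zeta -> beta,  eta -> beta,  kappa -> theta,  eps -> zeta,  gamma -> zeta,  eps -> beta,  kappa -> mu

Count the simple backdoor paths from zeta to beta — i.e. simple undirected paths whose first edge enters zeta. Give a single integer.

A backdoor path from zeta to beta is any simple undirected path whose first edge points into zeta (i.e. leaves zeta via a parent).
Parents of zeta: {eps, eta, gamma, kappa}.
Enumerating:
  P1: zeta <- kappa -> mu <- lam <- eta -> beta
  P2: zeta <- eta -> beta
  P3: zeta <- eps -> beta
  P4: zeta <- gamma <- theta <- kappa -> mu <- lam <- eta -> beta
That exhausts the simple backdoor paths. Count: 4.

4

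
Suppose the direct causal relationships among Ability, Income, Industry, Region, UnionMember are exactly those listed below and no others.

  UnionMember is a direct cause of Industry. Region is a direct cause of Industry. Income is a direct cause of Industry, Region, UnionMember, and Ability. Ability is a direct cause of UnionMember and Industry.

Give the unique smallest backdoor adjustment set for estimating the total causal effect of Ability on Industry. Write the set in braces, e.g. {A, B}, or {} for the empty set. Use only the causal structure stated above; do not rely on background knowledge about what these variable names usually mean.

Variables eligible for adjustment (non-descendants of Ability, excluding Ability and Industry): {Income, Region}.
Backdoor paths from Ability to Industry:
  P1: Ability <- Income -> Region -> Industry
  P2: Ability <- Income -> UnionMember -> Industry
  P3: Ability <- Income -> Industry
The empty set is not sufficient: P1 (Ability <- Income -> Region -> Industry) has no collider blocking it and no conditioned non-collider, so it is open.
Try {Income}:
  P1: blocked at fork node Income ∈ conditioning set.
  P2: blocked at fork node Income ∈ conditioning set.
  P3: blocked at fork node Income ∈ conditioning set.
{Income} contains no descendant of Ability and blocks every backdoor path.
No other singleton works — e.g. {Region} leaves P2 open — so {Income} is the unique smallest valid adjustment set.

{Income}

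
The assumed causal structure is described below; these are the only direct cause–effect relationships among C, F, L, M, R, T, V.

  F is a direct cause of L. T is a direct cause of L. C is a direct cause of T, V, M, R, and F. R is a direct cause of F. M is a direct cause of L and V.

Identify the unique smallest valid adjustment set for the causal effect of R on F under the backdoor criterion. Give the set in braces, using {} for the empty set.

{C}

Variables eligible for adjustment (non-descendants of R, excluding R and F): {C, M, T, V}.
Backdoor paths from R to F:
  P1: R <- C -> M -> L <- F
  P2: R <- C -> V <- M -> L <- F
  P3: R <- C -> T -> L <- F
  P4: R <- C -> F
The empty set is not sufficient: P4 (R <- C -> F) has no collider blocking it and no conditioned non-collider, so it is open.
Try {C}:
  P1: blocked at fork node C ∈ conditioning set.
  P2: blocked at fork node C ∈ conditioning set.
  P3: blocked at fork node C ∈ conditioning set.
  P4: blocked at fork node C ∈ conditioning set.
{C} contains no descendant of R and blocks every backdoor path.
No other singleton works — e.g. {M} leaves P4 open — so {C} is the unique smallest valid adjustment set.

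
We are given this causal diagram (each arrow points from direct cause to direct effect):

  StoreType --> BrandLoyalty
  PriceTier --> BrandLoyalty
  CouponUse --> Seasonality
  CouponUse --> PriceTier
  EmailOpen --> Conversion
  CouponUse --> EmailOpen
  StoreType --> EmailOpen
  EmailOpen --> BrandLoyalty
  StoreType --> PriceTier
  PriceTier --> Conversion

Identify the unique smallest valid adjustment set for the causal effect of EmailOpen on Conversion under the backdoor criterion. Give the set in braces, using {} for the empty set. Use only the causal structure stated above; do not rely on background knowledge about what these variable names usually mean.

{PriceTier}

Variables eligible for adjustment (non-descendants of EmailOpen, excluding EmailOpen and Conversion): {CouponUse, PriceTier, Seasonality, StoreType}.
Backdoor paths from EmailOpen to Conversion:
  P1: EmailOpen <- StoreType -> PriceTier -> Conversion
  P2: EmailOpen <- StoreType -> BrandLoyalty <- PriceTier -> Conversion
  P3: EmailOpen <- CouponUse -> PriceTier -> Conversion
The empty set is not sufficient: P1 (EmailOpen <- StoreType -> PriceTier -> Conversion) has no collider blocking it and no conditioned non-collider, so it is open.
Try {PriceTier}:
  P1: blocked at chain node PriceTier ∈ conditioning set.
  P2: blocked at collider BrandLoyalty (neither it nor any descendant is in the conditioning set).
  P3: blocked at chain node PriceTier ∈ conditioning set.
{PriceTier} contains no descendant of EmailOpen and blocks every backdoor path.
No other singleton works — e.g. {StoreType} leaves P3 open — so {PriceTier} is the unique smallest valid adjustment set.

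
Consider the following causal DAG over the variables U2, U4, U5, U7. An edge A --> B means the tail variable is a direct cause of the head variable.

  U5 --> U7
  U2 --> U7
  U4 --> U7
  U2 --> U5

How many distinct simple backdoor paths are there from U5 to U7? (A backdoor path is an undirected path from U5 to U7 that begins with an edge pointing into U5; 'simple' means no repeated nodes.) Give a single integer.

1

A backdoor path from U5 to U7 is any simple undirected path whose first edge points into U5 (i.e. leaves U5 via a parent).
Parents of U5: {U2}.
Enumerating:
  P1: U5 <- U2 -> U7
That exhausts the simple backdoor paths. Count: 1.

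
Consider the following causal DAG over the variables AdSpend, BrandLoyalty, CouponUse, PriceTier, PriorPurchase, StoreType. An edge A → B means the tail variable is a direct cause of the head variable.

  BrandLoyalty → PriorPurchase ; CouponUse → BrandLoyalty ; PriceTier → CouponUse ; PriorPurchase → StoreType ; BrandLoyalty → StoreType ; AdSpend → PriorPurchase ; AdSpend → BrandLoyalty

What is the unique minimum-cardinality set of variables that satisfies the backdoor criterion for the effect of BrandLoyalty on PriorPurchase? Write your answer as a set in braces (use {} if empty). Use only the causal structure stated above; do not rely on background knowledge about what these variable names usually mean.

Variables eligible for adjustment (non-descendants of BrandLoyalty, excluding BrandLoyalty and PriorPurchase): {AdSpend, CouponUse, PriceTier}.
Backdoor paths from BrandLoyalty to PriorPurchase:
  P1: BrandLoyalty <- AdSpend -> PriorPurchase
The empty set is not sufficient: P1 (BrandLoyalty <- AdSpend -> PriorPurchase) has no collider blocking it and no conditioned non-collider, so it is open.
Try {AdSpend}:
  P1: blocked at fork node AdSpend ∈ conditioning set.
{AdSpend} contains no descendant of BrandLoyalty and blocks every backdoor path.
No other singleton works — e.g. {PriceTier} leaves P1 open — so {AdSpend} is the unique smallest valid adjustment set.

{AdSpend}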